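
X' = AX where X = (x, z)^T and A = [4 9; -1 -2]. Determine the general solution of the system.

x(t) = 3c_1e^(t) + 3c_2te^(t) - 2c_2e^(t), z(t) = -c_1e^(t) - c_2te^(t) + c_2e^(t)

Coefficient matrix A = [[4, 9], [-1, -2]].
Characteristic polynomial det(A - λI) = λ^2 - 2λ + 1 = 0.
Single eigenvalue λ = 1 with algebraic multiplicity 2.
Eigenvector v = (3,-1); generalized eigenvector w with (A-λI)w=v is (-2,1).
General solution: e^(t)[c_1·v + c_2·(t·v + w)].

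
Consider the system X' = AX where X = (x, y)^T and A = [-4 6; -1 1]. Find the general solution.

Coefficient matrix A = [[-4, 6], [-1, 1]].
Characteristic polynomial det(A - λI) = λ^2 + 3λ + 2 = 0.
Eigenvalues λ = -1, -2.
For λ=-1: (A-λI) row 1 is [-3, 6], so an eigenvector is (2, 1).
For λ=-2: (A-λI) row 1 is [-2, 6], so an eigenvector is (-3, -1).
General solution: C_1e^(-t)(2,1) + C_2e^(-2t)(-3,-1).

x(t) = 2C_1e^(-t) - 3C_2e^(-2t), y(t) = C_1e^(-t) - C_2e^(-2t)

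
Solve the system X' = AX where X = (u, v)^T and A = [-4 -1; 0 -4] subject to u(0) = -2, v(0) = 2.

u(t) = -2te^(-4t) - 2e^(-4t), v(t) = 2e^(-4t)

Coefficient matrix A = [[-4, -1], [0, -4]].
Characteristic polynomial det(A - λI) = λ^2 + 8λ + 16 = 0.
Single eigenvalue λ = -4 with algebraic multiplicity 2.
Eigenvector v = (1,0); generalized eigenvector w with (A-λI)w=v is (-1,-1).
General solution: e^(-4t)[C_1·v + C_2·(t·v + w)].
Applying u(0)=-2, v(0)=2 gives C_1=-4, C_2=-2.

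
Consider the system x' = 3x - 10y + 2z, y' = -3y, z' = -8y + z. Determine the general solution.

x(t) = K_1e^(3t) + K_2e^(-3t) - K_3e^(t), y(t) = K_2e^(-3t), z(t) = 2K_2e^(-3t) + K_3e^(t)

Coefficient matrix A = [[3, -10, 2], [0, -3, 0], [0, -8, 1]].
det(A - λI) = 0 gives eigenvalues λ = 3, -3, 1.
For λ=3: eigenvector (1,0,0).
For λ=-3: eigenvector (1,1,2).
For λ=1: eigenvector (-1,0,1).
General solution: K_1e^(3t)(1,0,0) + K_2e^(-3t)(1,1,2) + K_3e^(t)(-1,0,1).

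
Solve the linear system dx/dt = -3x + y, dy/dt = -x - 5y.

Coefficient matrix A = [[-3, 1], [-1, -5]].
Characteristic polynomial det(A - λI) = λ^2 + 8λ + 16 = 0.
Single eigenvalue λ = -4 with algebraic multiplicity 2.
Eigenvector v = (1,-1); generalized eigenvector w with (A-λI)w=v is (-2,3).
General solution: e^(-4t)[K_1·v + K_2·(t·v + w)].

x(t) = K_1e^(-4t) + K_2te^(-4t) - 2K_2e^(-4t), y(t) = -K_1e^(-4t) - K_2te^(-4t) + 3K_2e^(-4t)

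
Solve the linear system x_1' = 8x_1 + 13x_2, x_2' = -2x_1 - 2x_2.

Coefficient matrix A = [[8, 13], [-2, -2]].
Characteristic polynomial det(A - λI) = λ^2 - 6λ + 10 = 0.
Eigenvalues λ = 3 ± i (complex conjugate pair).
For λ=3+i: an eigenvector is (-2,1) - i(3,-1) = (-2 - 3i, 1 + i).
A real fundamental pair from Re and Im of e^((3+i)t)v: X_1 = e^(3t)(cos(t)·(-2,1) + sin(t)·(3,-1)), X_2 = e^(3t)(sin(t)·(-2,1) - cos(t)·(3,-1)).
General solution: c_1X_1 + c_2X_2.

x_1(t) = 3c_1e^(3t)sin(t) - 2c_1e^(3t)cos(t) - 2c_2e^(3t)sin(t) - 3c_2e^(3t)cos(t), x_2(t) = -c_1e^(3t)sin(t) + c_1e^(3t)cos(t) + c_2e^(3t)sin(t) + c_2e^(3t)cos(t)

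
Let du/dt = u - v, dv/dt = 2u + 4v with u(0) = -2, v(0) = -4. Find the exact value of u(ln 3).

A = [[1,-1],[2,4]]; eigenvalues λ = 3, 2.
Eigenvectors: (1,-2) for λ=3, (-1,1) for λ=2.
From the initial condition, c_1 = 6, c_2 = 8.
u(ln 3) = (6)(3^3)(1) + (8)(3^2)(-1) = 90.

90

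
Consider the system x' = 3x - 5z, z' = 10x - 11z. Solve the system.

x(t) = -K_1e^(-4t)sin(t) + 2K_1e^(-4t)cos(t) + 2K_2e^(-4t)sin(t) + K_2e^(-4t)cos(t), z(t) = -K_1e^(-4t)sin(t) + 3K_1e^(-4t)cos(t) + 3K_2e^(-4t)sin(t) + K_2e^(-4t)cos(t)

Coefficient matrix A = [[3, -5], [10, -11]].
Characteristic polynomial det(A - λI) = λ^2 + 8λ + 17 = 0.
Eigenvalues λ = -4 ± i (complex conjugate pair).
For λ=-4+i: an eigenvector is (2,3) - i(-1,-1) = (2 + i, 3 + i).
A real fundamental pair from Re and Im of e^((-4+i)t)v: X_1 = e^(-4t)(cos(t)·(2,3) + sin(t)·(-1,-1)), X_2 = e^(-4t)(sin(t)·(2,3) - cos(t)·(-1,-1)).
General solution: K_1X_1 + K_2X_2.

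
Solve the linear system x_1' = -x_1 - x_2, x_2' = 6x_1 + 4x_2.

Coefficient matrix A = [[-1, -1], [6, 4]].
Characteristic polynomial det(A - λI) = λ^2 - 3λ + 2 = 0.
Eigenvalues λ = 1, 2.
For λ=1: (A-λI) row 1 is [-2, -1], so an eigenvector is (-1, 2).
For λ=2: (A-λI) row 1 is [-3, -1], so an eigenvector is (-1, 3).
General solution: K_1e^(t)(-1,2) + K_2e^(2t)(-1,3).

x_1(t) = -K_1e^(t) - K_2e^(2t), x_2(t) = 2K_1e^(t) + 3K_2e^(2t)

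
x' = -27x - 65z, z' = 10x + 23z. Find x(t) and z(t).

Coefficient matrix A = [[-27, -65], [10, 23]].
Characteristic polynomial det(A - λI) = λ^2 + 4λ + 29 = 0.
Eigenvalues λ = -2 ± 5i (complex conjugate pair).
For λ=-2+5i: an eigenvector is (2,-1) - i(3,-1) = (2 - 3i, -1 + i).
A real fundamental pair from Re and Im of e^((-2+5i)t)v: X_1 = e^(-2t)(cos(5t)·(2,-1) + sin(5t)·(3,-1)), X_2 = e^(-2t)(sin(5t)·(2,-1) - cos(5t)·(3,-1)).
General solution: C_1X_1 + C_2X_2.

x(t) = 3C_1e^(-2t)sin(5t) + 2C_1e^(-2t)cos(5t) + 2C_2e^(-2t)sin(5t) - 3C_2e^(-2t)cos(5t), z(t) = -C_1e^(-2t)sin(5t) - C_1e^(-2t)cos(5t) - C_2e^(-2t)sin(5t) + C_2e^(-2t)cos(5t)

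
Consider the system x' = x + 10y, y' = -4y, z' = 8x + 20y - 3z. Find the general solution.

Coefficient matrix A = [[1, 10, 0], [0, -4, 0], [8, 20, -3]].
det(A - λI) = 0 gives eigenvalues λ = -3, -4, 1.
For λ=-3: eigenvector (0,0,1).
For λ=-4: eigenvector (-2,1,-4).
For λ=1: eigenvector (1,0,2).
General solution: K_1e^(-3t)(0,0,1) + K_2e^(-4t)(-2,1,-4) + K_3e^(t)(1,0,2).

x(t) = -2K_2e^(-4t) + K_3e^(t), y(t) = K_2e^(-4t), z(t) = K_1e^(-3t) - 4K_2e^(-4t) + 2K_3e^(t)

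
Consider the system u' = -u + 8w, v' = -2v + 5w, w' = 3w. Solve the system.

u(t) = 2K_1e^(3t) + K_3e^(-t), v(t) = K_1e^(3t) + K_2e^(-2t), w(t) = K_1e^(3t)

Coefficient matrix A = [[-1, 0, 8], [0, -2, 5], [0, 0, 3]].
det(A - λI) = 0 gives eigenvalues λ = 3, -2, -1.
For λ=3: eigenvector (2,1,1).
For λ=-2: eigenvector (0,1,0).
For λ=-1: eigenvector (1,0,0).
General solution: K_1e^(3t)(2,1,1) + K_2e^(-2t)(0,1,0) + K_3e^(-t)(1,0,0).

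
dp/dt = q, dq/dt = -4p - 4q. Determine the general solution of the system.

Coefficient matrix A = [[0, 1], [-4, -4]].
Characteristic polynomial det(A - λI) = λ^2 + 4λ + 4 = 0.
Single eigenvalue λ = -2 with algebraic multiplicity 2.
Eigenvector v = (1,-2); generalized eigenvector w with (A-λI)w=v is (-1,3).
General solution: e^(-2t)[C_1·v + C_2·(t·v + w)].

p(t) = C_1e^(-2t) + C_2te^(-2t) - C_2e^(-2t), q(t) = -2C_1e^(-2t) - 2C_2te^(-2t) + 3C_2e^(-2t)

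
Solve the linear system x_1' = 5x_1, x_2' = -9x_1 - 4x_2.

x_1(t) = -c_2e^(5t), x_2(t) = -c_1e^(-4t) + c_2e^(5t)

Coefficient matrix A = [[5, 0], [-9, -4]].
Characteristic polynomial det(A - λI) = λ^2 - λ - 20 = 0.
Eigenvalues λ = -4, 5.
For λ=-4: (A-λI) row 1 is [9, 0], so an eigenvector is (0, -1).
For λ=5: (A-λI) row 2 is [-9, -9], so an eigenvector is (-1, 1).
General solution: c_1e^(-4t)(0,-1) + c_2e^(5t)(-1,1).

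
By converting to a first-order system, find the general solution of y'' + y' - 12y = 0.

y(t) = c_1e^(-4t) + c_2e^(3t)

Let x_1 = y, x_2 = y'. Then x_1' = x_2 and x_2' = 12x_1 - x_2.
A = [[0,1],[12,-1]]; det(A-λI) = λ^2 + λ - 12.
Eigenvalues λ = -4, 3 with eigenvectors (1,-4), (1,3).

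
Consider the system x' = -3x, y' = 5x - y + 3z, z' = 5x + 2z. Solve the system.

x(t) = C_1e^(-3t), y(t) = -C_1e^(-3t) + C_2e^(2t) - C_3e^(-t), z(t) = -C_1e^(-3t) + C_2e^(2t)

Coefficient matrix A = [[-3, 0, 0], [5, -1, 3], [5, 0, 2]].
det(A - λI) = 0 gives eigenvalues λ = -3, 2, -1.
For λ=-3: eigenvector (1,-1,-1).
For λ=2: eigenvector (0,1,1).
For λ=-1: eigenvector (0,-1,0).
General solution: C_1e^(-3t)(1,-1,-1) + C_2e^(2t)(0,1,1) + C_3e^(-t)(0,-1,0).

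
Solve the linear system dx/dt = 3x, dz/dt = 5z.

Coefficient matrix A = [[3, 0], [0, 5]].
Characteristic polynomial det(A - λI) = λ^2 - 8λ + 15 = 0.
Eigenvalues λ = 5, 3.
For λ=5: (A-λI) row 1 is [-2, 0], so an eigenvector is (0, 1).
For λ=3: (A-λI) row 2 is [0, 2], so an eigenvector is (-1, 0).
General solution: K_1e^(5t)(0,1) + K_2e^(3t)(-1,0).

x(t) = -K_2e^(3t), z(t) = K_1e^(5t)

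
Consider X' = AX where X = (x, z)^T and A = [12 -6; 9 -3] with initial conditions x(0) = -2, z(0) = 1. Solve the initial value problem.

x(t) = -8e^(6t) + 6e^(3t), z(t) = -8e^(6t) + 9e^(3t)

Coefficient matrix A = [[12, -6], [9, -3]].
Characteristic polynomial det(A - λI) = λ^2 - 9λ + 18 = 0.
Eigenvalues λ = 6, 3.
For λ=6: (A-λI) row 1 is [6, -6], so an eigenvector is (-1, -1).
For λ=3: (A-λI) row 1 is [9, -6], so an eigenvector is (2, 3).
General solution: K_1e^(6t)(-1,-1) + K_2e^(3t)(2,3).
Applying x(0)=-2, z(0)=1 gives K_1=8, K_2=3.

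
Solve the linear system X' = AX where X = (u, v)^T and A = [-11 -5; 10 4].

Coefficient matrix A = [[-11, -5], [10, 4]].
Characteristic polynomial det(A - λI) = λ^2 + 7λ + 6 = 0.
Eigenvalues λ = -1, -6.
For λ=-1: (A-λI) row 1 is [-10, -5], so an eigenvector is (1, -2).
For λ=-6: (A-λI) row 1 is [-5, -5], so an eigenvector is (1, -1).
General solution: C_1e^(-t)(1,-2) + C_2e^(-6t)(1,-1).

u(t) = C_1e^(-t) + C_2e^(-6t), v(t) = -2C_1e^(-t) - C_2e^(-6t)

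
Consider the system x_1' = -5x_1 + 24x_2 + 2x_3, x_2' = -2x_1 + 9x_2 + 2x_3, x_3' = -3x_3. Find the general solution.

x_1(t) = 4C_1e^(t) + 3C_2e^(3t) + C_3e^(-3t), x_2(t) = C_1e^(t) + C_2e^(3t), x_3(t) = C_3e^(-3t)

Coefficient matrix A = [[-5, 24, 2], [-2, 9, 2], [0, 0, -3]].
det(A - λI) = 0 gives eigenvalues λ = 1, 3, -3.
For λ=1: eigenvector (4,1,0).
For λ=3: eigenvector (3,1,0).
For λ=-3: eigenvector (1,0,1).
General solution: C_1e^(t)(4,1,0) + C_2e^(3t)(3,1,0) + C_3e^(-3t)(1,0,1).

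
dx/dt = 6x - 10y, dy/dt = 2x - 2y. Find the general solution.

x(t) = -K_1e^(2t)sin(2t) + 2K_1e^(2t)cos(2t) + 2K_2e^(2t)sin(2t) + K_2e^(2t)cos(2t), y(t) = K_1e^(2t)cos(2t) + K_2e^(2t)sin(2t)

Coefficient matrix A = [[6, -10], [2, -2]].
Characteristic polynomial det(A - λI) = λ^2 - 4λ + 8 = 0.
Eigenvalues λ = 2 ± 2i (complex conjugate pair).
For λ=2+2i: an eigenvector is (2,1) - i(-1,0) = (2 + i, 1).
A real fundamental pair from Re and Im of e^((2+2i)t)v: X_1 = e^(2t)(cos(2t)·(2,1) + sin(2t)·(-1,0)), X_2 = e^(2t)(sin(2t)·(2,1) - cos(2t)·(-1,0)).
General solution: K_1X_1 + K_2X_2.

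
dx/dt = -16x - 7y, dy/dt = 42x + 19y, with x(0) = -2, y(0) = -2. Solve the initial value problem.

x(t) = 6e^(5t) - 8e^(-2t), y(t) = -18e^(5t) + 16e^(-2t)

Coefficient matrix A = [[-16, -7], [42, 19]].
Characteristic polynomial det(A - λI) = λ^2 - 3λ - 10 = 0.
Eigenvalues λ = 5, -2.
For λ=5: (A-λI) row 1 is [-21, -7], so an eigenvector is (-1, 3).
For λ=-2: (A-λI) row 1 is [-14, -7], so an eigenvector is (-1, 2).
General solution: c_1e^(5t)(-1,3) + c_2e^(-2t)(-1,2).
Applying x(0)=-2, y(0)=-2 gives c_1=-6, c_2=8.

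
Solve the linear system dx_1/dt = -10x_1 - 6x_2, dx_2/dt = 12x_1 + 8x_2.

x_1(t) = -c_1e^(2t) - c_2e^(-4t), x_2(t) = 2c_1e^(2t) + c_2e^(-4t)

Coefficient matrix A = [[-10, -6], [12, 8]].
Characteristic polynomial det(A - λI) = λ^2 + 2λ - 8 = 0.
Eigenvalues λ = 2, -4.
For λ=2: (A-λI) row 1 is [-12, -6], so an eigenvector is (-1, 2).
For λ=-4: (A-λI) row 1 is [-6, -6], so an eigenvector is (-1, 1).
General solution: c_1e^(2t)(-1,2) + c_2e^(-4t)(-1,1).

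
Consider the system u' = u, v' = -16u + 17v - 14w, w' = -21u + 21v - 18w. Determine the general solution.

u(t) = c_2e^(t), v(t) = c_1e^(3t) + c_2e^(t) + 2c_3e^(-4t), w(t) = c_1e^(3t) + 3c_3e^(-4t)

Coefficient matrix A = [[1, 0, 0], [-16, 17, -14], [-21, 21, -18]].
det(A - λI) = 0 gives eigenvalues λ = 3, 1, -4.
For λ=3: eigenvector (0,1,1).
For λ=1: eigenvector (1,1,0).
For λ=-4: eigenvector (0,2,3).
General solution: c_1e^(3t)(0,1,1) + c_2e^(t)(1,1,0) + c_3e^(-4t)(0,2,3).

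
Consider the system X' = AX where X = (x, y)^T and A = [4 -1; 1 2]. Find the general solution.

x(t) = -K_1e^(3t) - K_2te^(3t) + K_2e^(3t), y(t) = -K_1e^(3t) - K_2te^(3t) + 2K_2e^(3t)

Coefficient matrix A = [[4, -1], [1, 2]].
Characteristic polynomial det(A - λI) = λ^2 - 6λ + 9 = 0.
Single eigenvalue λ = 3 with algebraic multiplicity 2.
Eigenvector v = (-1,-1); generalized eigenvector w with (A-λI)w=v is (1,2).
General solution: e^(3t)[K_1·v + K_2·(t·v + w)].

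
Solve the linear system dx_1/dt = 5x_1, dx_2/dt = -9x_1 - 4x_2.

x_1(t) = -K_2e^(5t), x_2(t) = -K_1e^(-4t) + K_2e^(5t)

Coefficient matrix A = [[5, 0], [-9, -4]].
Characteristic polynomial det(A - λI) = λ^2 - λ - 20 = 0.
Eigenvalues λ = -4, 5.
For λ=-4: (A-λI) row 1 is [9, 0], so an eigenvector is (0, -1).
For λ=5: (A-λI) row 2 is [-9, -9], so an eigenvector is (-1, 1).
General solution: K_1e^(-4t)(0,-1) + K_2e^(5t)(-1,1).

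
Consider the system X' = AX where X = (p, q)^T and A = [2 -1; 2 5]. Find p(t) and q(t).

Coefficient matrix A = [[2, -1], [2, 5]].
Characteristic polynomial det(A - λI) = λ^2 - 7λ + 12 = 0.
Eigenvalues λ = 3, 4.
For λ=3: (A-λI) row 1 is [-1, -1], so an eigenvector is (1, -1).
For λ=4: (A-λI) row 1 is [-2, -1], so an eigenvector is (-1, 2).
General solution: c_1e^(3t)(1,-1) + c_2e^(4t)(-1,2).

p(t) = c_1e^(3t) - c_2e^(4t), q(t) = -c_1e^(3t) + 2c_2e^(4t)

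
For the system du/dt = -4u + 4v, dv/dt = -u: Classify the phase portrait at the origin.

stable improper node

A = [[-4,4],[-1,0]]; det(A-λI) = λ^2 + 4λ + 4.
repeated λ = -2 with a single eigenvector.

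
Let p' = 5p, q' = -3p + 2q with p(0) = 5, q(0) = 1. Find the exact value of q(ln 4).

-5024

A = [[5,0],[-3,2]]; eigenvalues λ = 2, 5.
Eigenvectors: (0,-1) for λ=2, (-1,1) for λ=5.
From the initial condition, c_1 = -6, c_2 = -5.
q(ln 4) = (-6)(4^2)(-1) + (-5)(4^5)(1) = -5024.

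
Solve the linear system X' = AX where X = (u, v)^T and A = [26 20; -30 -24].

u(t) = 2C_1e^(-4t) - C_2e^(6t), v(t) = -3C_1e^(-4t) + C_2e^(6t)

Coefficient matrix A = [[26, 20], [-30, -24]].
Characteristic polynomial det(A - λI) = λ^2 - 2λ - 24 = 0.
Eigenvalues λ = -4, 6.
For λ=-4: (A-λI) row 1 is [30, 20], so an eigenvector is (2, -3).
For λ=6: (A-λI) row 1 is [20, 20], so an eigenvector is (-1, 1).
General solution: C_1e^(-4t)(2,-3) + C_2e^(6t)(-1,1).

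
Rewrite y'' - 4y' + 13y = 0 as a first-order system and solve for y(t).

y(t) = K_1e^(2t)cos(3t) + K_2e^(2t)sin(3t)

Let x_1 = y, x_2 = y'. Then x_1' = x_2 and x_2' = -13x_1 + 4x_2.
A = [[0,1],[-13,4]]; det(A-λI) = λ^2 - 4λ + 13.
Eigenvalues λ = 2 ± 3i.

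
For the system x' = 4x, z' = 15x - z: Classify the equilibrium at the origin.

A = [[4,0],[15,-1]]; det(A-λI) = λ^2 - 3λ - 4.
λ = -1, 4: opposite signs.

saddle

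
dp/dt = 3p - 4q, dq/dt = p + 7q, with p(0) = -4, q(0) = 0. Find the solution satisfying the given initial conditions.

Coefficient matrix A = [[3, -4], [1, 7]].
Characteristic polynomial det(A - λI) = λ^2 - 10λ + 25 = 0.
Single eigenvalue λ = 5 with algebraic multiplicity 2.
Eigenvector v = (2,-1); generalized eigenvector w with (A-λI)w=v is (-3,1).
General solution: e^(5t)[K_1·v + K_2·(t·v + w)].
Applying p(0)=-4, q(0)=0 gives K_1=4, K_2=4.

p(t) = 8te^(5t) - 4e^(5t), q(t) = -4te^(5t)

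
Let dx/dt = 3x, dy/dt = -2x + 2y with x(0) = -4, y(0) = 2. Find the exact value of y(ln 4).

416

A = [[3,0],[-2,2]]; eigenvalues λ = 2, 3.
Eigenvectors: (0,-1) for λ=2, (-1,2) for λ=3.
From the initial condition, c_1 = 6, c_2 = 4.
y(ln 4) = (6)(4^2)(-1) + (4)(4^3)(2) = 416.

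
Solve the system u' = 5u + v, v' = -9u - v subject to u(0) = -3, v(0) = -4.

Coefficient matrix A = [[5, 1], [-9, -1]].
Characteristic polynomial det(A - λI) = λ^2 - 4λ + 4 = 0.
Single eigenvalue λ = 2 with algebraic multiplicity 2.
Eigenvector v = (1,-3); generalized eigenvector w with (A-λI)w=v is (1,-2).
General solution: e^(2t)[C_1·v + C_2·(t·v + w)].
Applying u(0)=-3, v(0)=-4 gives C_1=10, C_2=-13.

u(t) = -13te^(2t) - 3e^(2t), v(t) = 39te^(2t) - 4e^(2t)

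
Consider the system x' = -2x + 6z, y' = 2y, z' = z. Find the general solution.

x(t) = K_1e^(-2t) + 2K_3e^(t), y(t) = K_2e^(2t), z(t) = K_3e^(t)

Coefficient matrix A = [[-2, 0, 6], [0, 2, 0], [0, 0, 1]].
det(A - λI) = 0 gives eigenvalues λ = -2, 2, 1.
For λ=-2: eigenvector (1,0,0).
For λ=2: eigenvector (0,1,0).
For λ=1: eigenvector (2,0,1).
General solution: K_1e^(-2t)(1,0,0) + K_2e^(2t)(0,1,0) + K_3e^(t)(2,0,1).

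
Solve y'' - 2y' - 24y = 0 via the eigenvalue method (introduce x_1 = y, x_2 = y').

y(t) = C_1e^(-4t) + C_2e^(6t)

Let x_1 = y, x_2 = y'. Then x_1' = x_2 and x_2' = 24x_1 + 2x_2.
A = [[0,1],[24,2]]; det(A-λI) = λ^2 - 2λ - 24.
Eigenvalues λ = -4, 6 with eigenvectors (1,-4), (1,6).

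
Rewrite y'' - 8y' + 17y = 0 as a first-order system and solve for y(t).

Let x_1 = y, x_2 = y'. Then x_1' = x_2 and x_2' = -17x_1 + 8x_2.
A = [[0,1],[-17,8]]; det(A-λI) = λ^2 - 8λ + 17.
Eigenvalues λ = 4 ± i.

y(t) = K_1e^(4t)cos(t) + K_2e^(4t)sin(t)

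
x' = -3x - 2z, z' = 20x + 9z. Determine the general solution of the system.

Coefficient matrix A = [[-3, -2], [20, 9]].
Characteristic polynomial det(A - λI) = λ^2 - 6λ + 13 = 0.
Eigenvalues λ = 3 ± 2i (complex conjugate pair).
For λ=3+2i: an eigenvector is (0,-1) - i(1,-3) = (0 - i, -1 + 3i).
A real fundamental pair from Re and Im of e^((3+2i)t)v: X_1 = e^(3t)(cos(2t)·(0,-1) + sin(2t)·(1,-3)), X_2 = e^(3t)(sin(2t)·(0,-1) - cos(2t)·(1,-3)).
General solution: c_1X_1 + c_2X_2.

x(t) = c_1e^(3t)sin(2t) - c_2e^(3t)cos(2t), z(t) = -3c_1e^(3t)sin(2t) - c_1e^(3t)cos(2t) - c_2e^(3t)sin(2t) + 3c_2e^(3t)cos(2t)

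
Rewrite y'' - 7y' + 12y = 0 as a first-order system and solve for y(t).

y(t) = C_1e^(3t) + C_2e^(4t)

Let x_1 = y, x_2 = y'. Then x_1' = x_2 and x_2' = -12x_1 + 7x_2.
A = [[0,1],[-12,7]]; det(A-λI) = λ^2 - 7λ + 12.
Eigenvalues λ = 3, 4 with eigenvectors (1,3), (1,4).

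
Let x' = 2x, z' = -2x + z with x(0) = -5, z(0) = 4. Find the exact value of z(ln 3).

72

A = [[2,0],[-2,1]]; eigenvalues λ = 1, 2.
Eigenvectors: (0,-1) for λ=1, (-1,2) for λ=2.
From the initial condition, c_1 = 6, c_2 = 5.
z(ln 3) = (6)(3^1)(-1) + (5)(3^2)(2) = 72.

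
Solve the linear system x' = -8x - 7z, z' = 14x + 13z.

Coefficient matrix A = [[-8, -7], [14, 13]].
Characteristic polynomial det(A - λI) = λ^2 - 5λ - 6 = 0.
Eigenvalues λ = -1, 6.
For λ=-1: (A-λI) row 1 is [-7, -7], so an eigenvector is (1, -1).
For λ=6: (A-λI) row 1 is [-14, -7], so an eigenvector is (-1, 2).
General solution: K_1e^(-t)(1,-1) + K_2e^(6t)(-1,2).

x(t) = K_1e^(-t) - K_2e^(6t), z(t) = -K_1e^(-t) + 2K_2e^(6t)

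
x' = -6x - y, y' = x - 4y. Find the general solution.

x(t) = K_1e^(-5t) + K_2te^(-5t) - 3K_2e^(-5t), y(t) = -K_1e^(-5t) - K_2te^(-5t) + 2K_2e^(-5t)

Coefficient matrix A = [[-6, -1], [1, -4]].
Characteristic polynomial det(A - λI) = λ^2 + 10λ + 25 = 0.
Single eigenvalue λ = -5 with algebraic multiplicity 2.
Eigenvector v = (1,-1); generalized eigenvector w with (A-λI)w=v is (-3,2).
General solution: e^(-5t)[K_1·v + K_2·(t·v + w)].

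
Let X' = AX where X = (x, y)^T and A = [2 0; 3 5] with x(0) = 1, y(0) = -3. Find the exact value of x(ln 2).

A = [[2,0],[3,5]]; eigenvalues λ = 5, 2.
Eigenvectors: (0,-1) for λ=5, (-1,1) for λ=2.
From the initial condition, c_1 = 2, c_2 = -1.
x(ln 2) = (2)(2^5)(0) + (-1)(2^2)(-1) = 4.

4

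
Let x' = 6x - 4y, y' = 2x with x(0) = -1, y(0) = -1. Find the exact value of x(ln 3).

A = [[6,-4],[2,0]]; eigenvalues λ = 2, 4.
Eigenvectors: (-1,-1) for λ=2, (2,1) for λ=4.
From the initial condition, c_1 = 1, c_2 = 0.
x(ln 3) = (1)(3^2)(-1) + (0)(3^4)(2) = -9.

-9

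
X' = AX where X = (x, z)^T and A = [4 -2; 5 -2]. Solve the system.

Coefficient matrix A = [[4, -2], [5, -2]].
Characteristic polynomial det(A - λI) = λ^2 - 2λ + 2 = 0.
Eigenvalues λ = 1 ± i (complex conjugate pair).
For λ=1+i: an eigenvector is (-1,-1) - i(-1,-2) = (-1 + i, -1 + 2i).
A real fundamental pair from Re and Im of e^((1+i)t)v: X_1 = e^(t)(cos(t)·(-1,-1) + sin(t)·(-1,-2)), X_2 = e^(t)(sin(t)·(-1,-1) - cos(t)·(-1,-2)).
General solution: C_1X_1 + C_2X_2.

x(t) = -C_1e^(t)sin(t) - C_1e^(t)cos(t) - C_2e^(t)sin(t) + C_2e^(t)cos(t), z(t) = -2C_1e^(t)sin(t) - C_1e^(t)cos(t) - C_2e^(t)sin(t) + 2C_2e^(t)cos(t)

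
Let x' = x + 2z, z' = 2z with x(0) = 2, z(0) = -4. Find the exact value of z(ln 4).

A = [[1,2],[0,2]]; eigenvalues λ = 1, 2.
Eigenvectors: (-1,0) for λ=1, (-2,-1) for λ=2.
From the initial condition, c_1 = -10, c_2 = 4.
z(ln 4) = (-10)(4^1)(0) + (4)(4^2)(-1) = -64.

-64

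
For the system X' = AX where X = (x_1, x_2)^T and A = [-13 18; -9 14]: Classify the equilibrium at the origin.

A = [[-13,18],[-9,14]]; det(A-λI) = λ^2 - λ - 20.
λ = -4, 5: opposite signs.

saddle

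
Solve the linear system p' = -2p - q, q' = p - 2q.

Coefficient matrix A = [[-2, -1], [1, -2]].
Characteristic polynomial det(A - λI) = λ^2 + 4λ + 5 = 0.
Eigenvalues λ = -2 ± i (complex conjugate pair).
For λ=-2+i: an eigenvector is (0,-1) - i(1,0) = (0 - i, -1).
A real fundamental pair from Re and Im of e^((-2+i)t)v: X_1 = e^(-2t)(cos(t)·(0,-1) + sin(t)·(1,0)), X_2 = e^(-2t)(sin(t)·(0,-1) - cos(t)·(1,0)).
General solution: C_1X_1 + C_2X_2.

p(t) = C_1e^(-2t)sin(t) - C_2e^(-2t)cos(t), q(t) = -C_1e^(-2t)cos(t) - C_2e^(-2t)sin(t)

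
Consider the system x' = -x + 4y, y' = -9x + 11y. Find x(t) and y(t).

Coefficient matrix A = [[-1, 4], [-9, 11]].
Characteristic polynomial det(A - λI) = λ^2 - 10λ + 25 = 0.
Single eigenvalue λ = 5 with algebraic multiplicity 2.
Eigenvector v = (2,3); generalized eigenvector w with (A-λI)w=v is (-1,-1).
General solution: e^(5t)[K_1·v + K_2·(t·v + w)].

x(t) = 2K_1e^(5t) + 2K_2te^(5t) - K_2e^(5t), y(t) = 3K_1e^(5t) + 3K_2te^(5t) - K_2e^(5t)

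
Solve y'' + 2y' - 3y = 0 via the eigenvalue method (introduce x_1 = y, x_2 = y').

Let x_1 = y, x_2 = y'. Then x_1' = x_2 and x_2' = 3x_1 - 2x_2.
A = [[0,1],[3,-2]]; det(A-λI) = λ^2 + 2λ - 3.
Eigenvalues λ = 1, -3 with eigenvectors (1,1), (1,-3).

y(t) = K_1e^(t) + K_2e^(-3t)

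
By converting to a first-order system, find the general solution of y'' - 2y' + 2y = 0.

y(t) = K_1e^(t)cos(t) + K_2e^(t)sin(t)

Let x_1 = y, x_2 = y'. Then x_1' = x_2 and x_2' = -2x_1 + 2x_2.
A = [[0,1],[-2,2]]; det(A-λI) = λ^2 - 2λ + 2.
Eigenvalues λ = 1 ± i.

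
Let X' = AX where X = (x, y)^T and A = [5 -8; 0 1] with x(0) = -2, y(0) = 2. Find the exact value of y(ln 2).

4

A = [[5,-8],[0,1]]; eigenvalues λ = 1, 5.
Eigenvectors: (2,1) for λ=1, (1,0) for λ=5.
From the initial condition, c_1 = 2, c_2 = -6.
y(ln 2) = (2)(2^1)(1) + (-6)(2^5)(0) = 4.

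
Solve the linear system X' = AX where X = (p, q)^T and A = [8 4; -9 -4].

p(t) = -2C_1e^(2t) - 2C_2te^(2t) - C_2e^(2t), q(t) = 3C_1e^(2t) + 3C_2te^(2t) + C_2e^(2t)

Coefficient matrix A = [[8, 4], [-9, -4]].
Characteristic polynomial det(A - λI) = λ^2 - 4λ + 4 = 0.
Single eigenvalue λ = 2 with algebraic multiplicity 2.
Eigenvector v = (-2,3); generalized eigenvector w with (A-λI)w=v is (-1,1).
General solution: e^(2t)[C_1·v + C_2·(t·v + w)].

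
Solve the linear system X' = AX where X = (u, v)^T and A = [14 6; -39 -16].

Coefficient matrix A = [[14, 6], [-39, -16]].
Characteristic polynomial det(A - λI) = λ^2 + 2λ + 10 = 0.
Eigenvalues λ = -1 ± 3i (complex conjugate pair).
For λ=-1+3i: an eigenvector is (1,-2) - i(1,-3) = (1 - i, -2 + 3i).
A real fundamental pair from Re and Im of e^((-1+3i)t)v: X_1 = e^(-t)(cos(3t)·(1,-2) + sin(3t)·(1,-3)), X_2 = e^(-t)(sin(3t)·(1,-2) - cos(3t)·(1,-3)).
General solution: c_1X_1 + c_2X_2.

u(t) = c_1e^(-t)sin(3t) + c_1e^(-t)cos(3t) + c_2e^(-t)sin(3t) - c_2e^(-t)cos(3t), v(t) = -3c_1e^(-t)sin(3t) - 2c_1e^(-t)cos(3t) - 2c_2e^(-t)sin(3t) + 3c_2e^(-t)cos(3t)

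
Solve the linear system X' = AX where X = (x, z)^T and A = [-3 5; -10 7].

Coefficient matrix A = [[-3, 5], [-10, 7]].
Characteristic polynomial det(A - λI) = λ^2 - 4λ + 29 = 0.
Eigenvalues λ = 2 ± 5i (complex conjugate pair).
For λ=2+5i: an eigenvector is (-1,-1) - i(0,1) = (-1, -1 - i).
A real fundamental pair from Re and Im of e^((2+5i)t)v: X_1 = e^(2t)(cos(5t)·(-1,-1) + sin(5t)·(0,1)), X_2 = e^(2t)(sin(5t)·(-1,-1) - cos(5t)·(0,1)).
General solution: C_1X_1 + C_2X_2.

x(t) = -C_1e^(2t)cos(5t) - C_2e^(2t)sin(5t), z(t) = C_1e^(2t)sin(5t) - C_1e^(2t)cos(5t) - C_2e^(2t)sin(5t) - C_2e^(2t)cos(5t)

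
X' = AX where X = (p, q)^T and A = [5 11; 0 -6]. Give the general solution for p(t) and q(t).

Coefficient matrix A = [[5, 11], [0, -6]].
Characteristic polynomial det(A - λI) = λ^2 + λ - 30 = 0.
Eigenvalues λ = 5, -6.
For λ=5: (A-λI) row 1 is [0, 11], so an eigenvector is (1, 0).
For λ=-6: (A-λI) row 1 is [11, 11], so an eigenvector is (1, -1).
General solution: c_1e^(5t)(1,0) + c_2e^(-6t)(1,-1).

p(t) = c_1e^(5t) + c_2e^(-6t), q(t) = -c_2e^(-6t)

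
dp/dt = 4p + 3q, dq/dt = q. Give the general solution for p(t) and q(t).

p(t) = -C_1e^(t) - C_2e^(4t), q(t) = C_1e^(t)

Coefficient matrix A = [[4, 3], [0, 1]].
Characteristic polynomial det(A - λI) = λ^2 - 5λ + 4 = 0.
Eigenvalues λ = 1, 4.
For λ=1: (A-λI) row 1 is [3, 3], so an eigenvector is (-1, 1).
For λ=4: (A-λI) row 1 is [0, 3], so an eigenvector is (-1, 0).
General solution: C_1e^(t)(-1,1) + C_2e^(4t)(-1,0).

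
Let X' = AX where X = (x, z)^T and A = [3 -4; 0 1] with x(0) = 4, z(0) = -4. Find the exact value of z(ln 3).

A = [[3,-4],[0,1]]; eigenvalues λ = 1, 3.
Eigenvectors: (-2,-1) for λ=1, (1,0) for λ=3.
From the initial condition, c_1 = 4, c_2 = 12.
z(ln 3) = (4)(3^1)(-1) + (12)(3^3)(0) = -12.

-12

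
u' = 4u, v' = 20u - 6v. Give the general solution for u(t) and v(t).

Coefficient matrix A = [[4, 0], [20, -6]].
Characteristic polynomial det(A - λI) = λ^2 + 2λ - 24 = 0.
Eigenvalues λ = 4, -6.
For λ=4: (A-λI) row 2 is [20, -10], so an eigenvector is (-1, -2).
For λ=-6: (A-λI) row 1 is [10, 0], so an eigenvector is (0, -1).
General solution: C_1e^(4t)(-1,-2) + C_2e^(-6t)(0,-1).

u(t) = -C_1e^(4t), v(t) = -2C_1e^(4t) - C_2e^(-6t)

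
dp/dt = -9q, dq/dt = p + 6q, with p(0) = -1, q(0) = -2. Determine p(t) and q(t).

Coefficient matrix A = [[0, -9], [1, 6]].
Characteristic polynomial det(A - λI) = λ^2 - 6λ + 9 = 0.
Single eigenvalue λ = 3 with algebraic multiplicity 2.
Eigenvector v = (-3,1); generalized eigenvector w with (A-λI)w=v is (1,0).
General solution: e^(3t)[c_1·v + c_2·(t·v + w)].
Applying p(0)=-1, q(0)=-2 gives c_1=-2, c_2=-7.

p(t) = 21te^(3t) - e^(3t), q(t) = -7te^(3t) - 2e^(3t)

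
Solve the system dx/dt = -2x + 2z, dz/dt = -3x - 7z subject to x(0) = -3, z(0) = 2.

Coefficient matrix A = [[-2, 2], [-3, -7]].
Characteristic polynomial det(A - λI) = λ^2 + 9λ + 20 = 0.
Eigenvalues λ = -5, -4.
For λ=-5: (A-λI) row 1 is [3, 2], so an eigenvector is (-2, 3).
For λ=-4: (A-λI) row 1 is [2, 2], so an eigenvector is (-1, 1).
General solution: K_1e^(-5t)(-2,3) + K_2e^(-4t)(-1,1).
Applying x(0)=-3, z(0)=2 gives K_1=-1, K_2=5.

x(t) = -5e^(-4t) + 2e^(-5t), z(t) = 5e^(-4t) - 3e^(-5t)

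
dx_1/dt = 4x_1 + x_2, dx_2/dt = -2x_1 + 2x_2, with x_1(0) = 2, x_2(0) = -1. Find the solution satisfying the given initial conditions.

Coefficient matrix A = [[4, 1], [-2, 2]].
Characteristic polynomial det(A - λI) = λ^2 - 6λ + 10 = 0.
Eigenvalues λ = 3 ± i (complex conjugate pair).
For λ=3+i: an eigenvector is (-1,1) - i(0,1) = (-1, 1 - i).
A real fundamental pair from Re and Im of e^((3+i)t)v: X_1 = e^(3t)(cos(t)·(-1,1) + sin(t)·(0,1)), X_2 = e^(3t)(sin(t)·(-1,1) - cos(t)·(0,1)).
General solution: C_1X_1 + C_2X_2.
Applying x_1(0)=2, x_2(0)=-1 gives C_1=-2, C_2=-1.

x_1(t) = e^(3t)sin(t) + 2e^(3t)cos(t), x_2(t) = -3e^(3t)sin(t) - e^(3t)cos(t)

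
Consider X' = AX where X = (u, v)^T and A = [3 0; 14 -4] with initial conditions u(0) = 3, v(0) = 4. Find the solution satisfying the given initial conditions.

Coefficient matrix A = [[3, 0], [14, -4]].
Characteristic polynomial det(A - λI) = λ^2 + λ - 12 = 0.
Eigenvalues λ = -4, 3.
For λ=-4: (A-λI) row 1 is [7, 0], so an eigenvector is (0, 1).
For λ=3: (A-λI) row 2 is [14, -7], so an eigenvector is (-1, -2).
General solution: K_1e^(-4t)(0,1) + K_2e^(3t)(-1,-2).
Applying u(0)=3, v(0)=4 gives K_1=-2, K_2=-3.

u(t) = 3e^(3t), v(t) = 6e^(3t) - 2e^(-4t)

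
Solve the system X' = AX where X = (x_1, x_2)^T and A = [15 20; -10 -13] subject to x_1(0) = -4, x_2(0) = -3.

x_1(t) = -58e^(t)sin(2t) - 4e^(t)cos(2t), x_2(t) = 41e^(t)sin(2t) - 3e^(t)cos(2t)

Coefficient matrix A = [[15, 20], [-10, -13]].
Characteristic polynomial det(A - λI) = λ^2 - 2λ + 5 = 0.
Eigenvalues λ = 1 ± 2i (complex conjugate pair).
For λ=1+2i: an eigenvector is (-1,1) - i(3,-2) = (-1 - 3i, 1 + 2i).
A real fundamental pair from Re and Im of e^((1+2i)t)v: X_1 = e^(t)(cos(2t)·(-1,1) + sin(2t)·(3,-2)), X_2 = e^(t)(sin(2t)·(-1,1) - cos(2t)·(3,-2)).
General solution: C_1X_1 + C_2X_2.
Applying x_1(0)=-4, x_2(0)=-3 gives C_1=-17, C_2=7.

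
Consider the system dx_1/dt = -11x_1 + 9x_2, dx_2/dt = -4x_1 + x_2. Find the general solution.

x_1(t) = 3C_1e^(-5t) + 3C_2te^(-5t) + C_2e^(-5t), x_2(t) = 2C_1e^(-5t) + 2C_2te^(-5t) + C_2e^(-5t)

Coefficient matrix A = [[-11, 9], [-4, 1]].
Characteristic polynomial det(A - λI) = λ^2 + 10λ + 25 = 0.
Single eigenvalue λ = -5 with algebraic multiplicity 2.
Eigenvector v = (3,2); generalized eigenvector w with (A-λI)w=v is (1,1).
General solution: e^(-5t)[C_1·v + C_2·(t·v + w)].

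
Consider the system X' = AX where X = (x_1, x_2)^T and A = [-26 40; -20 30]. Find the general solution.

Coefficient matrix A = [[-26, 40], [-20, 30]].
Characteristic polynomial det(A - λI) = λ^2 - 4λ + 20 = 0.
Eigenvalues λ = 2 ± 4i (complex conjugate pair).
For λ=2+4i: an eigenvector is (-3,-2) - i(1,1) = (-3 - i, -2 - i).
A real fundamental pair from Re and Im of e^((2+4i)t)v: X_1 = e^(2t)(cos(4t)·(-3,-2) + sin(4t)·(1,1)), X_2 = e^(2t)(sin(4t)·(-3,-2) - cos(4t)·(1,1)).
General solution: c_1X_1 + c_2X_2.

x_1(t) = c_1e^(2t)sin(4t) - 3c_1e^(2t)cos(4t) - 3c_2e^(2t)sin(4t) - c_2e^(2t)cos(4t), x_2(t) = c_1e^(2t)sin(4t) - 2c_1e^(2t)cos(4t) - 2c_2e^(2t)sin(4t) - c_2e^(2t)cos(4t)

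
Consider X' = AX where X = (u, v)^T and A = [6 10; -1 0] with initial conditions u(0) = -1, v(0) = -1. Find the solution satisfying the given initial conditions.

Coefficient matrix A = [[6, 10], [-1, 0]].
Characteristic polynomial det(A - λI) = λ^2 - 6λ + 10 = 0.
Eigenvalues λ = 3 ± i (complex conjugate pair).
For λ=3+i: an eigenvector is (1,0) - i(3,-1) = (1 - 3i, 0 + i).
A real fundamental pair from Re and Im of e^((3+i)t)v: X_1 = e^(3t)(cos(t)·(1,0) + sin(t)·(3,-1)), X_2 = e^(3t)(sin(t)·(1,0) - cos(t)·(3,-1)).
General solution: C_1X_1 + C_2X_2.
Applying u(0)=-1, v(0)=-1 gives C_1=-4, C_2=-1.

u(t) = -13e^(3t)sin(t) - e^(3t)cos(t), v(t) = 4e^(3t)sin(t) - e^(3t)cos(t)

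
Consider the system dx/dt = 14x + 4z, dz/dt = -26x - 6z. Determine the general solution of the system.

x(t) = K_1e^(4t)sin(2t) + K_1e^(4t)cos(2t) + K_2e^(4t)sin(2t) - K_2e^(4t)cos(2t), z(t) = -3K_1e^(4t)sin(2t) - 2K_1e^(4t)cos(2t) - 2K_2e^(4t)sin(2t) + 3K_2e^(4t)cos(2t)

Coefficient matrix A = [[14, 4], [-26, -6]].
Characteristic polynomial det(A - λI) = λ^2 - 8λ + 20 = 0.
Eigenvalues λ = 4 ± 2i (complex conjugate pair).
For λ=4+2i: an eigenvector is (1,-2) - i(1,-3) = (1 - i, -2 + 3i).
A real fundamental pair from Re and Im of e^((4+2i)t)v: X_1 = e^(4t)(cos(2t)·(1,-2) + sin(2t)·(1,-3)), X_2 = e^(4t)(sin(2t)·(1,-2) - cos(2t)·(1,-3)).
General solution: K_1X_1 + K_2X_2.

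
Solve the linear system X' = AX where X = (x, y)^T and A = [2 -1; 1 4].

x(t) = K_1e^(3t) + K_2te^(3t) + K_2e^(3t), y(t) = -K_1e^(3t) - K_2te^(3t) - 2K_2e^(3t)

Coefficient matrix A = [[2, -1], [1, 4]].
Characteristic polynomial det(A - λI) = λ^2 - 6λ + 9 = 0.
Single eigenvalue λ = 3 with algebraic multiplicity 2.
Eigenvector v = (1,-1); generalized eigenvector w with (A-λI)w=v is (1,-2).
General solution: e^(3t)[K_1·v + K_2·(t·v + w)].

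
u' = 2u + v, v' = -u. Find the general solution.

u(t) = -c_1e^(t) - c_2te^(t) + c_2e^(t), v(t) = c_1e^(t) + c_2te^(t) - 2c_2e^(t)

Coefficient matrix A = [[2, 1], [-1, 0]].
Characteristic polynomial det(A - λI) = λ^2 - 2λ + 1 = 0.
Single eigenvalue λ = 1 with algebraic multiplicity 2.
Eigenvector v = (-1,1); generalized eigenvector w with (A-λI)w=v is (1,-2).
General solution: e^(t)[c_1·v + c_2·(t·v + w)].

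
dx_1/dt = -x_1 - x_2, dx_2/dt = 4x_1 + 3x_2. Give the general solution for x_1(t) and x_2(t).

Coefficient matrix A = [[-1, -1], [4, 3]].
Characteristic polynomial det(A - λI) = λ^2 - 2λ + 1 = 0.
Single eigenvalue λ = 1 with algebraic multiplicity 2.
Eigenvector v = (1,-2); generalized eigenvector w with (A-λI)w=v is (1,-3).
General solution: e^(t)[c_1·v + c_2·(t·v + w)].

x_1(t) = c_1e^(t) + c_2te^(t) + c_2e^(t), x_2(t) = -2c_1e^(t) - 2c_2te^(t) - 3c_2e^(t)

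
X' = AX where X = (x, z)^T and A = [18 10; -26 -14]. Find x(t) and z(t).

x(t) = C_1e^(2t)sin(2t) + 2C_1e^(2t)cos(2t) + 2C_2e^(2t)sin(2t) - C_2e^(2t)cos(2t), z(t) = -2C_1e^(2t)sin(2t) - 3C_1e^(2t)cos(2t) - 3C_2e^(2t)sin(2t) + 2C_2e^(2t)cos(2t)

Coefficient matrix A = [[18, 10], [-26, -14]].
Characteristic polynomial det(A - λI) = λ^2 - 4λ + 8 = 0.
Eigenvalues λ = 2 ± 2i (complex conjugate pair).
For λ=2+2i: an eigenvector is (2,-3) - i(1,-2) = (2 - i, -3 + 2i).
A real fundamental pair from Re and Im of e^((2+2i)t)v: X_1 = e^(2t)(cos(2t)·(2,-3) + sin(2t)·(1,-2)), X_2 = e^(2t)(sin(2t)·(2,-3) - cos(2t)·(1,-2)).
General solution: C_1X_1 + C_2X_2.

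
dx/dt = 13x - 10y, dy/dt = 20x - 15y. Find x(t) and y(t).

x(t) = 2C_1e^(-t)sin(2t) + C_1e^(-t)cos(2t) + C_2e^(-t)sin(2t) - 2C_2e^(-t)cos(2t), y(t) = 3C_1e^(-t)sin(2t) + C_1e^(-t)cos(2t) + C_2e^(-t)sin(2t) - 3C_2e^(-t)cos(2t)

Coefficient matrix A = [[13, -10], [20, -15]].
Characteristic polynomial det(A - λI) = λ^2 + 2λ + 5 = 0.
Eigenvalues λ = -1 ± 2i (complex conjugate pair).
For λ=-1+2i: an eigenvector is (1,1) - i(2,3) = (1 - 2i, 1 - 3i).
A real fundamental pair from Re and Im of e^((-1+2i)t)v: X_1 = e^(-t)(cos(2t)·(1,1) + sin(2t)·(2,3)), X_2 = e^(-t)(sin(2t)·(1,1) - cos(2t)·(2,3)).
General solution: C_1X_1 + C_2X_2.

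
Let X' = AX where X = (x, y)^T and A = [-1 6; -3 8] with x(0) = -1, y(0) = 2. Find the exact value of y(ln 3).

A = [[-1,6],[-3,8]]; eigenvalues λ = 2, 5.
Eigenvectors: (-2,-1) for λ=2, (1,1) for λ=5.
From the initial condition, c_1 = 3, c_2 = 5.
y(ln 3) = (3)(3^2)(-1) + (5)(3^5)(1) = 1188.

1188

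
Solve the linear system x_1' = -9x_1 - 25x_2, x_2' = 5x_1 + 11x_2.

Coefficient matrix A = [[-9, -25], [5, 11]].
Characteristic polynomial det(A - λI) = λ^2 - 2λ + 26 = 0.
Eigenvalues λ = 1 ± 5i (complex conjugate pair).
For λ=1+5i: an eigenvector is (-2,1) - i(-1,0) = (-2 + i, 1).
A real fundamental pair from Re and Im of e^((1+5i)t)v: X_1 = e^(t)(cos(5t)·(-2,1) + sin(5t)·(-1,0)), X_2 = e^(t)(sin(5t)·(-2,1) - cos(5t)·(-1,0)).
General solution: C_1X_1 + C_2X_2.

x_1(t) = -C_1e^(t)sin(5t) - 2C_1e^(t)cos(5t) - 2C_2e^(t)sin(5t) + C_2e^(t)cos(5t), x_2(t) = C_1e^(t)cos(5t) + C_2e^(t)sin(5t)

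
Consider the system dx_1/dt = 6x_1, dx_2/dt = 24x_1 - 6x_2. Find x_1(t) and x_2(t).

Coefficient matrix A = [[6, 0], [24, -6]].
Characteristic polynomial det(A - λI) = λ^2 - 36 = 0.
Eigenvalues λ = -6, 6.
For λ=-6: (A-λI) row 1 is [12, 0], so an eigenvector is (0, 1).
For λ=6: (A-λI) row 2 is [24, -12], so an eigenvector is (-1, -2).
General solution: C_1e^(-6t)(0,1) + C_2e^(6t)(-1,-2).

x_1(t) = -C_2e^(6t), x_2(t) = C_1e^(-6t) - 2C_2e^(6t)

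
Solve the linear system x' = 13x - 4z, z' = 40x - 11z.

Coefficient matrix A = [[13, -4], [40, -11]].
Characteristic polynomial det(A - λI) = λ^2 - 2λ + 17 = 0.
Eigenvalues λ = 1 ± 4i (complex conjugate pair).
For λ=1+4i: an eigenvector is (1,3) - i(0,1) = (1, 3 - i).
A real fundamental pair from Re and Im of e^((1+4i)t)v: X_1 = e^(t)(cos(4t)·(1,3) + sin(4t)·(0,1)), X_2 = e^(t)(sin(4t)·(1,3) - cos(4t)·(0,1)).
General solution: c_1X_1 + c_2X_2.

x(t) = c_1e^(t)cos(4t) + c_2e^(t)sin(4t), z(t) = c_1e^(t)sin(4t) + 3c_1e^(t)cos(4t) + 3c_2e^(t)sin(4t) - c_2e^(t)cos(4t)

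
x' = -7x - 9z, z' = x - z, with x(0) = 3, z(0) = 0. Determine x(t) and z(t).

Coefficient matrix A = [[-7, -9], [1, -1]].
Characteristic polynomial det(A - λI) = λ^2 + 8λ + 16 = 0.
Single eigenvalue λ = -4 with algebraic multiplicity 2.
Eigenvector v = (3,-1); generalized eigenvector w with (A-λI)w=v is (-1,0).
General solution: e^(-4t)[c_1·v + c_2·(t·v + w)].
Applying x(0)=3, z(0)=0 gives c_1=0, c_2=-3.

x(t) = -9te^(-4t) + 3e^(-4t), z(t) = 3te^(-4t)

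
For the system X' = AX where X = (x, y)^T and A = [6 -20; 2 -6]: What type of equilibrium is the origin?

center

A = [[6,-20],[2,-6]]; det(A-λI) = λ^2 + 4.
λ = 0 ± 2i: zero real part.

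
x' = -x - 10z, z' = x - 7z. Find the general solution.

x(t) = -C_1e^(-4t)sin(t) + 3C_1e^(-4t)cos(t) + 3C_2e^(-4t)sin(t) + C_2e^(-4t)cos(t), z(t) = C_1e^(-4t)cos(t) + C_2e^(-4t)sin(t)

Coefficient matrix A = [[-1, -10], [1, -7]].
Characteristic polynomial det(A - λI) = λ^2 + 8λ + 17 = 0.
Eigenvalues λ = -4 ± i (complex conjugate pair).
For λ=-4+i: an eigenvector is (3,1) - i(-1,0) = (3 + i, 1).
A real fundamental pair from Re and Im of e^((-4+i)t)v: X_1 = e^(-4t)(cos(t)·(3,1) + sin(t)·(-1,0)), X_2 = e^(-4t)(sin(t)·(3,1) - cos(t)·(-1,0)).
General solution: C_1X_1 + C_2X_2.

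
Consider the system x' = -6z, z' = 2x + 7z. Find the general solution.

x(t) = -3C_1e^(4t) + 2C_2e^(3t), z(t) = 2C_1e^(4t) - C_2e^(3t)

Coefficient matrix A = [[0, -6], [2, 7]].
Characteristic polynomial det(A - λI) = λ^2 - 7λ + 12 = 0.
Eigenvalues λ = 4, 3.
For λ=4: (A-λI) row 1 is [-4, -6], so an eigenvector is (-3, 2).
For λ=3: (A-λI) row 1 is [-3, -6], so an eigenvector is (2, -1).
General solution: C_1e^(4t)(-3,2) + C_2e^(3t)(2,-1).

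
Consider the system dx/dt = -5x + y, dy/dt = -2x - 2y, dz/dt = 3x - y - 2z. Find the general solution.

Coefficient matrix A = [[-5, 1, 0], [-2, -2, 0], [3, -1, -2]].
det(A - λI) = 0 gives eigenvalues λ = -3, -4, -2.
For λ=-3: eigenvector (-1,-2,1).
For λ=-4: eigenvector (1,1,-1).
For λ=-2: eigenvector (0,0,1).
General solution: K_1e^(-3t)(-1,-2,1) + K_2e^(-4t)(1,1,-1) + K_3e^(-2t)(0,0,1).

x(t) = -K_1e^(-3t) + K_2e^(-4t), y(t) = -2K_1e^(-3t) + K_2e^(-4t), z(t) = K_1e^(-3t) - K_2e^(-4t) + K_3e^(-2t)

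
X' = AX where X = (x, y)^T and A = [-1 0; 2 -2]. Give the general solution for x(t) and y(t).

x(t) = -C_1e^(-t), y(t) = -2C_1e^(-t) + C_2e^(-2t)

Coefficient matrix A = [[-1, 0], [2, -2]].
Characteristic polynomial det(A - λI) = λ^2 + 3λ + 2 = 0.
Eigenvalues λ = -1, -2.
For λ=-1: (A-λI) row 2 is [2, -1], so an eigenvector is (-1, -2).
For λ=-2: (A-λI) row 1 is [1, 0], so an eigenvector is (0, 1).
General solution: C_1e^(-t)(-1,-2) + C_2e^(-2t)(0,1).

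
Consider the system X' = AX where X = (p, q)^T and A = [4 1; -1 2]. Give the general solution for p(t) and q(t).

p(t) = K_1e^(3t) + K_2te^(3t) + 2K_2e^(3t), q(t) = -K_1e^(3t) - K_2te^(3t) - K_2e^(3t)

Coefficient matrix A = [[4, 1], [-1, 2]].
Characteristic polynomial det(A - λI) = λ^2 - 6λ + 9 = 0.
Single eigenvalue λ = 3 with algebraic multiplicity 2.
Eigenvector v = (1,-1); generalized eigenvector w with (A-λI)w=v is (2,-1).
General solution: e^(3t)[K_1·v + K_2·(t·v + w)].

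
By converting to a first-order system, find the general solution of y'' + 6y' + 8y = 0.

y(t) = K_1e^(-2t) + K_2e^(-4t)

Let x_1 = y, x_2 = y'. Then x_1' = x_2 and x_2' = -8x_1 - 6x_2.
A = [[0,1],[-8,-6]]; det(A-λI) = λ^2 + 6λ + 8.
Eigenvalues λ = -2, -4 with eigenvectors (1,-2), (1,-4).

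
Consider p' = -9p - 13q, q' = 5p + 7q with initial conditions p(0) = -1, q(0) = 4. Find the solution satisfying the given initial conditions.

p(t) = -44e^(-t)sin(t) - e^(-t)cos(t), q(t) = 27e^(-t)sin(t) + 4e^(-t)cos(t)

Coefficient matrix A = [[-9, -13], [5, 7]].
Characteristic polynomial det(A - λI) = λ^2 + 2λ + 2 = 0.
Eigenvalues λ = -1 ± i (complex conjugate pair).
For λ=-1+i: an eigenvector is (-2,1) - i(3,-2) = (-2 - 3i, 1 + 2i).
A real fundamental pair from Re and Im of e^((-1+i)t)v: X_1 = e^(-t)(cos(t)·(-2,1) + sin(t)·(3,-2)), X_2 = e^(-t)(sin(t)·(-2,1) - cos(t)·(3,-2)).
General solution: C_1X_1 + C_2X_2.
Applying p(0)=-1, q(0)=4 gives C_1=-10, C_2=7.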